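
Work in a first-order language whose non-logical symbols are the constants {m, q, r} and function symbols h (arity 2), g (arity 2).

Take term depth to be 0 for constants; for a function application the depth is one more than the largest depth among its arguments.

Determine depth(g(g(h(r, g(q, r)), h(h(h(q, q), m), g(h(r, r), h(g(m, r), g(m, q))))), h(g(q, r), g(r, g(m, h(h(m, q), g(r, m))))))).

depth(g(q, r)) = 1 + max(0, 0) = 1
depth(h(r, g(q, r))) = 1 + max(0, 1) = 2
depth(h(q, q)) = 1 + max(0, 0) = 1
depth(h(h(q, q), m)) = 1 + max(1, 0) = 2
depth(h(r, r)) = 1 + max(0, 0) = 1
depth(g(m, r)) = 1 + max(0, 0) = 1
depth(g(m, q)) = 1 + max(0, 0) = 1
depth(h(g(m, r), g(m, q))) = 1 + max(1, 1) = 2
depth(g(h(r, r), h(g(m, r), g(m, q)))) = 1 + max(1, 2) = 3
depth(h(h(h(q, q), m), g(h(r, r), h(g(m, r), g(m, q))))) = 1 + max(2, 3) = 4
depth(g(h(r, g(q, r)), h(h(h(q, q), m), g(h(r, r), h(g(m, r), g(m, q)))))) = 1 + max(2, 4) = 5
depth(h(m, q)) = 1 + max(0, 0) = 1
depth(g(r, m)) = 1 + max(0, 0) = 1
depth(h(h(m, q), g(r, m))) = 1 + max(1, 1) = 2
depth(g(m, h(h(m, q), g(r, m)))) = 1 + max(0, 2) = 3
depth(g(r, g(m, h(h(m, q), g(r, m))))) = 1 + max(0, 3) = 4
depth(h(g(q, r), g(r, g(m, h(h(m, q), g(r, m)))))) = 1 + max(1, 4) = 5
depth(g(g(h(r, g(q, r)), h(h(h(q, q), m), g(h(r, r), h(g(m, r), g(m, q))))), h(g(q, r), g(r, g(m, h(h(m, q), g(r, m))))))) = 1 + max(5, 5) = 6

6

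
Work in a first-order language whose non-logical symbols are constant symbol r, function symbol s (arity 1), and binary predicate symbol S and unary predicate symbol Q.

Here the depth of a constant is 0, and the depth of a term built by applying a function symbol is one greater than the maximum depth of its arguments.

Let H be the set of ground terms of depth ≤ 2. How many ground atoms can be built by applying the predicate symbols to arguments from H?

12

First count ground terms of depth ≤ 2.
If N_k denotes the number of depth-≤k ground terms, the 1 constant gives N_0 = 1, and each function symbol of arity r contributes N_{k-1}^r new terms at level k: N_k = 1 + N_{k-1}.
N_0 = 1
N_1 = 1 + 1 = 2
N_2 = 1 + 2 = 3
Explicitly: r, s(r), s(s(r)).
So |H| = 3.
Ground atoms are formed by filling each argument slot of a predicate with a term from H, so an r-ary predicate gives |H|^r atoms:
  S: 3^2 = 9;  Q: 3
Total ground atoms: 9 + 3 = 12.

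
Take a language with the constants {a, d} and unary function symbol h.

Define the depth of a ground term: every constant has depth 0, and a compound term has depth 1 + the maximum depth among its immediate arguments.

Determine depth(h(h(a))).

depth(h(a)) = 1 + depth(a) = 1 + 0 = 1
depth(h(h(a))) = 1 + depth(h(a)) = 1 + 1 = 2

2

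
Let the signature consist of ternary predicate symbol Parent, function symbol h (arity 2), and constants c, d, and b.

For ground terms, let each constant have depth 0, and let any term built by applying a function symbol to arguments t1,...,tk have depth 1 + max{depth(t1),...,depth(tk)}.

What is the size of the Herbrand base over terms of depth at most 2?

First count ground terms of depth ≤ 2.
If N_k denotes the number of depth-≤k ground terms, the 3 constants give N_0 = 3, and each function symbol of arity r contributes N_{k-1}^r new terms at level k: N_k = 3 + N_{k-1}^2.
N_0 = 3
N_1 = 3 + 3^2 = 12
N_2 = 3 + 12^2 = 147
So |H| = 147.
For each predicate symbol, the number of ground atoms is |H| raised to its arity; summing:
  Parent: 147^3 = 3176523
Total ground atoms: 3176523.

3176523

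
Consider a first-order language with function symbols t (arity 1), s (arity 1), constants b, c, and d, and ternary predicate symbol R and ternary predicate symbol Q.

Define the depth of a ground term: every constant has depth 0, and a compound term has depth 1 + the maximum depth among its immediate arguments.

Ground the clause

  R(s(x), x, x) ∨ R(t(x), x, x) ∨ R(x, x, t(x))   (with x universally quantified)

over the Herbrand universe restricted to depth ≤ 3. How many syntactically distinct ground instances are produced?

Ground terms of depth ≤ 3:
  If N_k denotes the number of depth-≤k ground terms, the 3 constants give N_0 = 3, and each function symbol of arity r contributes N_{k-1}^r new terms at level k: N_k = 3 + N_{k-1} + N_{k-1}.
  N_0 = 3
  N_1 = 3 + 3 + 3 = 9
  N_2 = 3 + 9 + 9 = 21
  N_3 = 3 + 21 + 21 = 45
So there are 45 ground terms available for substitution.
The variable x ranges independently over the available ground terms, and distinct assignments produce distinct instances.
Number of ground instances = 45.

45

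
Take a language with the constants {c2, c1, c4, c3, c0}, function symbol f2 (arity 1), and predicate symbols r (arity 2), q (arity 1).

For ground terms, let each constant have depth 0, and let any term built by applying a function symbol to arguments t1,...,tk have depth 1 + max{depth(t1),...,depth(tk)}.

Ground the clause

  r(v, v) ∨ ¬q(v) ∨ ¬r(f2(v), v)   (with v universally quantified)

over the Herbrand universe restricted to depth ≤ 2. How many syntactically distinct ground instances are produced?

15

Ground terms of depth ≤ 2:
  If N_k denotes the number of depth-≤k ground terms, the 5 constants give N_0 = 5, and each function symbol of arity r contributes N_{k-1}^r new terms at level k: N_k = 5 + N_{k-1}.
  N_0 = 5
  N_1 = 5 + 5 = 10
  N_2 = 5 + 10 = 15
So there are 15 ground terms available for substitution.
The variable v ranges independently over the available ground terms, and distinct assignments produce distinct instances.
Number of ground instances = 15.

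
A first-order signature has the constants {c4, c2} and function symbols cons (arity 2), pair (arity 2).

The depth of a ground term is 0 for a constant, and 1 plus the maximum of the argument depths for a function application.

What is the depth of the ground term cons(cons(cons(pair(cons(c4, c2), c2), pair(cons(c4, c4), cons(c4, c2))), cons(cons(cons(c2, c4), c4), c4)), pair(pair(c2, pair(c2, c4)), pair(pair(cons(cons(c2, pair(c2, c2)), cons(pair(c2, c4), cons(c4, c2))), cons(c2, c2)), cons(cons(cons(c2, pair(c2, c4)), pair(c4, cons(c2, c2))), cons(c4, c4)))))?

depth(cons(c4, c2)) = 1 + max(0, 0) = 1
depth(pair(cons(c4, c2), c2)) = 1 + max(1, 0) = 2
depth(cons(c4, c4)) = 1 + max(0, 0) = 1
depth(pair(cons(c4, c4), cons(c4, c2))) = 1 + max(1, 1) = 2
depth(cons(pair(cons(c4, c2), c2), pair(cons(c4, c4), cons(c4, c2)))) = 1 + max(2, 2) = 3
depth(cons(c2, c4)) = 1 + max(0, 0) = 1
depth(cons(cons(c2, c4), c4)) = 1 + max(1, 0) = 2
depth(cons(cons(cons(c2, c4), c4), c4)) = 1 + max(2, 0) = 3
depth(cons(cons(pair(cons(c4, c2), c2), pair(cons(c4, c4), cons(c4, c2))), cons(cons(cons(c2, c4), c4), c4))) = 1 + max(3, 3) = 4
depth(pair(c2, c4)) = 1 + max(0, 0) = 1
depth(pair(c2, pair(c2, c4))) = 1 + max(0, 1) = 2
depth(pair(c2, c2)) = 1 + max(0, 0) = 1
depth(cons(c2, pair(c2, c2))) = 1 + max(0, 1) = 2
depth(cons(pair(c2, c4), cons(c4, c2))) = 1 + max(1, 1) = 2
depth(cons(cons(c2, pair(c2, c2)), cons(pair(c2, c4), cons(c4, c2)))) = 1 + max(2, 2) = 3
depth(cons(c2, c2)) = 1 + max(0, 0) = 1
depth(pair(cons(cons(c2, pair(c2, c2)), cons(pair(c2, c4), cons(c4, c2))), cons(c2, c2))) = 1 + max(3, 1) = 4
depth(cons(c2, pair(c2, c4))) = 1 + max(0, 1) = 2
depth(pair(c4, cons(c2, c2))) = 1 + max(0, 1) = 2
depth(cons(cons(c2, pair(c2, c4)), pair(c4, cons(c2, c2)))) = 1 + max(2, 2) = 3
depth(cons(cons(cons(c2, pair(c2, c4)), pair(c4, cons(c2, c2))), cons(c4, c4))) = 1 + max(3, 1) = 4
depth(pair(pair(cons(cons(c2, pair(c2, c2)), cons(pair(c2, c4), cons(c4, c2))), cons(c2, c2)), cons(cons(cons(c2, pair(c2, c4)), pair(c4, cons(c2, c2))), cons(c4, c4)))) = 1 + max(4, 4) = 5
depth(pair(pair(c2, pair(c2, c4)), pair(pair(cons(cons(c2, pair(c2, c2)), cons(pair(c2, c4), cons(c4, c2))), cons(c2, c2)), cons(cons(cons(c2, pair(c2, c4)), pair(c4, cons(c2, c2))), cons(c4, c4))))) = 1 + max(2, 5) = 6
depth(cons(cons(cons(pair(cons(c4, c2), c2), pair(cons(c4, c4), cons(c4, c2))), cons(cons(cons(c2, c4), c4), c4)), pair(pair(c2, pair(c2, c4)), pair(pair(cons(cons(c2, pair(c2, c2)), cons(pair(c2, c4), cons(c4, c2))), cons(c2, c2)), cons(cons(cons(c2, pair(c2, c4)), pair(c4, cons(c2, c2))), cons(c4, c4)))))) = 1 + max(4, 6) = 7

7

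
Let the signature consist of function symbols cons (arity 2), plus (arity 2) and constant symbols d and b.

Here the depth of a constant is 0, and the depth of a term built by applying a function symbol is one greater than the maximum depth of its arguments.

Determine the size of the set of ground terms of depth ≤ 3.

81610

Count level by level. With function symbols cons/2, plus/2, the terms of depth ≤ k are the 2 constants together with each function applied to depth-≤(k−1) tuples, so N_k = 2 + N_{k-1}^2 + N_{k-1}^2.
N_0 = 2
N_1 = 2 + 2^2 + 2^2 = 10
N_2 = 2 + 10^2 + 10^2 = 202
N_3 = 2 + 202^2 + 202^2 = 81610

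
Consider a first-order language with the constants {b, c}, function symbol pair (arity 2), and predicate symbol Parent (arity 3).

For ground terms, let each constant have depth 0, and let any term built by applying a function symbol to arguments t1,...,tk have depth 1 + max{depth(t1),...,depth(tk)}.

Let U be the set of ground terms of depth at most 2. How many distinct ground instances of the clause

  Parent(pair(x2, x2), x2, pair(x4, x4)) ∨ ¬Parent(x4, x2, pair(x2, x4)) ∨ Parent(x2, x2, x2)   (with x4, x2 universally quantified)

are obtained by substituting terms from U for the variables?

1444

Ground terms of depth ≤ 2:
  Count level by level. With function symbols pair/2, the terms of depth ≤ k are the 2 constants together with each function applied to depth-≤(k−1) tuples, so N_k = 2 + N_{k-1}^2.
  N_0 = 2
  N_1 = 2 + 2^2 = 6
  N_2 = 2 + 6^2 = 38
So there are 38 ground terms available for substitution.
The clause has 2 distinct variables (x4, x2), each appearing in the body. In the free term algebra distinct substitutions yield syntactically distinct ground instances.
Number of ground instances = 38^2 = 1444.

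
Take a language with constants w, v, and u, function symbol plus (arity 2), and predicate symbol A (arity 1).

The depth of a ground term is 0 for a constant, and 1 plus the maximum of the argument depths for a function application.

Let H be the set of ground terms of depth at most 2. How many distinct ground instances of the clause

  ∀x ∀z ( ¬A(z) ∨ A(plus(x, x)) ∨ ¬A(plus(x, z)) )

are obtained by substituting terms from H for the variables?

Ground terms of depth ≤ 2:
  Let N_k count ground terms of depth at most k. Each non-constant term of depth ≤ k is some function symbol applied to depth-≤(k−1) arguments, giving N_k = 3 + N_{k-1}^2.
  N_0 = 3
  N_1 = 3 + 3^2 = 12
  N_2 = 3 + 12^2 = 147
So there are 147 ground terms available for substitution.
The body mentions every one of the 2 quantified variables; since ground terms form a free algebra, no two substitutions collapse to the same formula.
Number of ground instances = 147^2 = 21609.

21609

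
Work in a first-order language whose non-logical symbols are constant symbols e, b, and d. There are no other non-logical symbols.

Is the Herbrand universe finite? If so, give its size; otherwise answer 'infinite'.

There are no function symbols, so every ground term is one of the 3 constants.
The Herbrand universe is {e, b, d}, which is finite with 3 elements.

3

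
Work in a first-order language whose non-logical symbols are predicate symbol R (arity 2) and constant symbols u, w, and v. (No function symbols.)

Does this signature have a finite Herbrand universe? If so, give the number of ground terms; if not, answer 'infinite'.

There are no function symbols, so every ground term is one of the 3 constants.
The Herbrand universe is {u, w, v}, which is finite with 3 elements.

3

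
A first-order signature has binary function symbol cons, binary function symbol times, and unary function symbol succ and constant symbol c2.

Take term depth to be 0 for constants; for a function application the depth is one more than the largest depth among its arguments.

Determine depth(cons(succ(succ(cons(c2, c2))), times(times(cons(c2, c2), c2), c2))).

depth(cons(c2, c2)) = 1 + max(0, 0) = 1
depth(succ(cons(c2, c2))) = 1 + depth(cons(c2, c2)) = 1 + 1 = 2
depth(succ(succ(cons(c2, c2)))) = 1 + depth(succ(cons(c2, c2))) = 1 + 2 = 3
depth(times(cons(c2, c2), c2)) = 1 + max(1, 0) = 2
depth(times(times(cons(c2, c2), c2), c2)) = 1 + max(2, 0) = 3
depth(cons(succ(succ(cons(c2, c2))), times(times(cons(c2, c2), c2), c2))) = 1 + max(3, 3) = 4

4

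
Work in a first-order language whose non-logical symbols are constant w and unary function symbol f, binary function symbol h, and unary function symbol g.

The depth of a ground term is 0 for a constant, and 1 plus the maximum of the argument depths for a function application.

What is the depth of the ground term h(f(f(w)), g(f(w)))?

3

depth(f(w)) = 1 + depth(w) = 1 + 0 = 1
depth(f(f(w))) = 1 + depth(f(w)) = 1 + 1 = 2
depth(g(f(w))) = 1 + depth(f(w)) = 1 + 1 = 2
depth(h(f(f(w)), g(f(w)))) = 1 + max(2, 2) = 3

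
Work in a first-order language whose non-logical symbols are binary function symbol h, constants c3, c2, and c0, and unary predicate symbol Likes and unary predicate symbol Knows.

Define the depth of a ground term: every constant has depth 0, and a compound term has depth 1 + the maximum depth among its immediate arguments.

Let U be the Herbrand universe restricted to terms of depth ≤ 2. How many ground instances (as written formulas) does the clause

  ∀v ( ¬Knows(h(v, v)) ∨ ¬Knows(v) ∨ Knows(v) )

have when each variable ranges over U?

Ground terms of depth ≤ 2:
  Let N_k = |{terms of depth ≤ k}|. Then N_0 = 3 and N_k = 3 + N_{k-1}^2 for k ≥ 1 (one summand per function symbol, arity giving the exponent).
  N_0 = 3
  N_1 = 3 + 3^2 = 12
  N_2 = 3 + 12^2 = 147
So there are 147 ground terms available for substitution.
The body mentions the single quantified variable v; since ground terms form a free algebra, no two substitutions collapse to the same formula.
Number of ground instances = 147.

147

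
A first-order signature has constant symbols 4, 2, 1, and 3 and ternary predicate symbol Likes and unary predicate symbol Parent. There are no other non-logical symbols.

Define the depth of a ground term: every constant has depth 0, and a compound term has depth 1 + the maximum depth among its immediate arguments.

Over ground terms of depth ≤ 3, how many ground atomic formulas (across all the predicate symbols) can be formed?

68

First count ground terms of depth ≤ 3.
With no function symbols every ground term is a constant, so there are exactly 4 ground terms at every depth bound.
N_0 = 4
N_1 = 4
N_2 = 4
N_3 = 4
Explicitly: 4, 2, 1, 3.
So |H| = 4.
A ground atom is a predicate applied to a tuple of terms from H, so the count is the sum over predicates of |H|^arity:
  Likes: 4^3 = 64;  Parent: 4
Total ground atoms: 64 + 4 = 68.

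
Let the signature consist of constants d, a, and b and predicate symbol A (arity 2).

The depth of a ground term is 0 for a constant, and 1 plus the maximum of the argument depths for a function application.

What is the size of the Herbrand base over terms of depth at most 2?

First count ground terms of depth ≤ 2.
With no function symbols every ground term is a constant, so there are exactly 3 ground terms at every depth bound.
N_0 = 3
N_1 = 3
N_2 = 3
Explicitly: d, a, b.
So |H| = 3.
Ground atoms are formed by filling each argument slot of a predicate with a term from H, so an r-ary predicate gives |H|^r atoms:
  A: 3^2 = 9
Total ground atoms: 9.

9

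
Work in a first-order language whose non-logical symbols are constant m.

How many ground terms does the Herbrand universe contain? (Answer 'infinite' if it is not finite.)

There are no function symbols, so the only ground term is the single constant.
The Herbrand universe is {m}, finite with 1 element.

1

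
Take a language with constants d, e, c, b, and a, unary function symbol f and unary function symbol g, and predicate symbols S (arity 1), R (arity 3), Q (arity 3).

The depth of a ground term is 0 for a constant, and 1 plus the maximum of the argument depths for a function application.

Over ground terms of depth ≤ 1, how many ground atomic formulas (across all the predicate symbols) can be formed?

First count ground terms of depth ≤ 1.
Count level by level. With function symbols f/1, g/1, the terms of depth ≤ k are the 5 constants together with each function applied to depth-≤(k−1) tuples, so N_k = 5 + N_{k-1} + N_{k-1}.
N_0 = 5
N_1 = 5 + 5 + 5 = 15
So |H| = 15.
A ground atom is a predicate applied to a tuple of terms from H, so the count is the sum over predicates of |H|^arity:
  S: 15;  R: 15^3 = 3375;  Q: 15^3 = 3375
Total ground atoms: 15 + 3375 + 3375 = 6765.

6765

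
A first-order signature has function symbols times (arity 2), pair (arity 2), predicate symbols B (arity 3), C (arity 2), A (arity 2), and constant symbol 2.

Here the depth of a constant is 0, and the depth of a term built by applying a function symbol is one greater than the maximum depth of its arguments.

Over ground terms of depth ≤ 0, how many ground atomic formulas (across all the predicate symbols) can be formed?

3

First count ground terms of depth ≤ 0.
If N_k denotes the number of depth-≤k ground terms, the 1 constant gives N_0 = 1, and each function symbol of arity r contributes N_{k-1}^r new terms at level k: N_k = 1 + N_{k-1}^2 + N_{k-1}^2.
N_0 = 1
So |H| = 1.
A ground atom is a predicate applied to a tuple of terms from H, so the count is the sum over predicates of |H|^arity:
  B: 1^3 = 1;  C: 1^2 = 1;  A: 1^2 = 1
Total ground atoms: 1 + 1 + 1 = 3.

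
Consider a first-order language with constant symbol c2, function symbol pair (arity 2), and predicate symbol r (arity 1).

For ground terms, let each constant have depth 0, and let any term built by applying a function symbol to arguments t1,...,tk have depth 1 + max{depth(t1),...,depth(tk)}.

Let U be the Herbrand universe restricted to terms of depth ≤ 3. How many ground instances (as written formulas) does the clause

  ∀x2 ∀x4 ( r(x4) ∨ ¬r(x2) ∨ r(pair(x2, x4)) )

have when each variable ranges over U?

Ground terms of depth ≤ 3:
  Let N_k count ground terms of depth at most k. Each non-constant term of depth ≤ k is some function symbol applied to depth-≤(k−1) arguments, giving N_k = 1 + N_{k-1}^2.
  N_0 = 1
  N_1 = 1 + 1^2 = 2
  N_2 = 1 + 2^2 = 5
  N_3 = 1 + 5^2 = 26
So there are 26 ground terms available for substitution.
There are 2 variables to instantiate (x2, x4), each occurring in at least one literal, so different choices give different ground instances.
Number of ground instances = 26^2 = 676.

676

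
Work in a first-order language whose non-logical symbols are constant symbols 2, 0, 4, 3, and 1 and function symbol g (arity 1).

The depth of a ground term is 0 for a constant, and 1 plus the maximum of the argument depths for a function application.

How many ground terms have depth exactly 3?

5

Let N_k count ground terms of depth at most k. Each non-constant term of depth ≤ k is some function symbol applied to depth-≤(k−1) arguments, giving N_k = 5 + N_{k-1}.
N_0 = 5
N_1 = 5 + 5 = 10
N_2 = 5 + 10 = 15
N_3 = 5 + 15 = 20
Terms of depth exactly 3: N_3 − N_2 = 20 − 15 = 5.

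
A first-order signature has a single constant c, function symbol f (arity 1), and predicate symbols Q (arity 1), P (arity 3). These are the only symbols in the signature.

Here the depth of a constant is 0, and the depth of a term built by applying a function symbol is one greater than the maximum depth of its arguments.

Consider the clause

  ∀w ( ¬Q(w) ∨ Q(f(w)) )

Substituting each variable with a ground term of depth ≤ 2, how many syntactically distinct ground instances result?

3

Ground terms of depth ≤ 2:
  Let N_k = |{terms of depth ≤ k}|. Then N_0 = 1 and N_k = 1 + N_{k-1} for k ≥ 1 (one summand per function symbol, arity giving the exponent).
  N_0 = 1
  N_1 = 1 + 1 = 2
  N_2 = 1 + 2 = 3
  Explicitly: c, f(c), f(f(c)).
So there are 3 ground terms available for substitution.
There is 1 variable to instantiate (w),  occurring in at least one literal, so different choices give different ground instances.
Number of ground instances = 3.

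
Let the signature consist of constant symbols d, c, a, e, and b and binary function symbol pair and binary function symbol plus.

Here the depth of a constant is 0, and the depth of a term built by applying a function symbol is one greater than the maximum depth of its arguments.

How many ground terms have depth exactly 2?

Count level by level. With function symbols pair/2, plus/2, the terms of depth ≤ k are the 5 constants together with each function applied to depth-≤(k−1) tuples, so N_k = 5 + N_{k-1}^2 + N_{k-1}^2.
N_0 = 5
N_1 = 5 + 5^2 + 5^2 = 55
N_2 = 5 + 55^2 + 55^2 = 6055
Terms of depth exactly 2: N_2 − N_1 = 6055 − 55 = 6000.

6000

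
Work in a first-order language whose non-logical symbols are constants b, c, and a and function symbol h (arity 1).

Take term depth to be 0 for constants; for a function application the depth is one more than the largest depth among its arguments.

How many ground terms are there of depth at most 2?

9

Write N_k for the number of ground terms of depth ≤ k. A term of depth ≤ k is either a constant or a function symbol applied to arguments of depth ≤ k−1, so N_k = 3 + N_{k-1}.
N_0 = 3
N_1 = 3 + 3 = 6
N_2 = 3 + 6 = 9
Explicitly: b, c, a, h(b), h(c), h(a), h(h(b)), h(h(c)), h(h(a)).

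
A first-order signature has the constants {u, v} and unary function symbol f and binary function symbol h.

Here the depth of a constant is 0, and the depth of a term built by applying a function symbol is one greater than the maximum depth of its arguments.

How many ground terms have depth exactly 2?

66

If N_k denotes the number of depth-≤k ground terms, the 2 constants give N_0 = 2, and each function symbol of arity r contributes N_{k-1}^r new terms at level k: N_k = 2 + N_{k-1} + N_{k-1}^2.
N_0 = 2
N_1 = 2 + 2 + 2^2 = 8
N_2 = 2 + 8 + 8^2 = 74
Terms of depth exactly 2: N_2 − N_1 = 74 − 8 = 66.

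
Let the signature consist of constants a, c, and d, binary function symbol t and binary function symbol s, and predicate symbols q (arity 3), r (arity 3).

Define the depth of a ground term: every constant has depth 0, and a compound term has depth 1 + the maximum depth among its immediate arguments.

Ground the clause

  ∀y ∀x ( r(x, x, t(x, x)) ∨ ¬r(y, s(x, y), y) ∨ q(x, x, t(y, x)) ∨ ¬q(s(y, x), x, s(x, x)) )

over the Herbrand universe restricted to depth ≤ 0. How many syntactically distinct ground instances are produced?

Ground terms of depth ≤ 0:
  Count level by level. With function symbols t/2, s/2, the terms of depth ≤ k are the 3 constants together with each function applied to depth-≤(k−1) tuples, so N_k = 3 + N_{k-1}^2 + N_{k-1}^2.
  N_0 = 3
So there are 3 ground terms available for substitution.
There are 2 variables to instantiate (y, x), each occurring in at least one literal, so different choices give different ground instances.
Number of ground instances = 3^2 = 9.

9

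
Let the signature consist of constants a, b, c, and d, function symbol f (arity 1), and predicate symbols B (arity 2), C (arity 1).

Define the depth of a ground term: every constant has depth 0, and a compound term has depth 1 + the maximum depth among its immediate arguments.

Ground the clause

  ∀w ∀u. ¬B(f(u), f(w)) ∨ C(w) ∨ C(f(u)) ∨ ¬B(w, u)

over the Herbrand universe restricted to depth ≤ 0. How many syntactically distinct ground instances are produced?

16

Ground terms of depth ≤ 0:
  Write N_k for the number of ground terms of depth ≤ k. A term of depth ≤ k is either a constant or a function symbol applied to arguments of depth ≤ k−1, so N_k = 4 + N_{k-1}.
  N_0 = 4
So there are 4 ground terms available for substitution.
The body mentions every one of the 2 quantified variables; since ground terms form a free algebra, no two substitutions collapse to the same formula.
Number of ground instances = 4^2 = 16.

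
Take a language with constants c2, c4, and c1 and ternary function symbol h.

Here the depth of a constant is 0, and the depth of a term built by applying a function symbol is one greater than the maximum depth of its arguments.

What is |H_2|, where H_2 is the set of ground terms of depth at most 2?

Write N_k for the number of ground terms of depth ≤ k. A term of depth ≤ k is either a constant or a function symbol applied to arguments of depth ≤ k−1, so N_k = 3 + N_{k-1}^3.
N_0 = 3
N_1 = 3 + 3^3 = 30
N_2 = 3 + 30^3 = 27003

27003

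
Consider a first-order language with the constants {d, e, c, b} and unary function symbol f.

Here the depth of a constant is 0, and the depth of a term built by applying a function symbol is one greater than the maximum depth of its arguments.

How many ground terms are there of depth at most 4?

20

Let N_k count ground terms of depth at most k. Each non-constant term of depth ≤ k is some function symbol applied to depth-≤(k−1) arguments, giving N_k = 4 + N_{k-1}.
N_0 = 4
N_1 = 4 + 4 = 8
N_2 = 4 + 8 = 12
N_3 = 4 + 12 = 16
N_4 = 4 + 16 = 20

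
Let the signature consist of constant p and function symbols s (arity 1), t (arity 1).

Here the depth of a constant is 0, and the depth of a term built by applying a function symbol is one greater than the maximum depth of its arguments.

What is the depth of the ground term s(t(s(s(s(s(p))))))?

depth(s(p)) = 1 + depth(p) = 1 + 0 = 1
depth(s(s(p))) = 1 + depth(s(p)) = 1 + 1 = 2
depth(s(s(s(p)))) = 1 + depth(s(s(p))) = 1 + 2 = 3
depth(s(s(s(s(p))))) = 1 + depth(s(s(s(p)))) = 1 + 3 = 4
depth(t(s(s(s(s(p)))))) = 1 + depth(s(s(s(s(p))))) = 1 + 4 = 5
depth(s(t(s(s(s(s(p))))))) = 1 + depth(t(s(s(s(s(p)))))) = 1 + 5 = 6

6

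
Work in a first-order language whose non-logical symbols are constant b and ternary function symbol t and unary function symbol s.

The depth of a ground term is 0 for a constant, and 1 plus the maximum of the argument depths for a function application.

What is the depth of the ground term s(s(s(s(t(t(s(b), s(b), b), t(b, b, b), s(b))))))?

7

depth(s(b)) = 1 + depth(b) = 1 + 0 = 1
depth(t(s(b), s(b), b)) = 1 + max(1, 1, 0) = 2
depth(t(b, b, b)) = 1 + max(0, 0, 0) = 1
depth(t(t(s(b), s(b), b), t(b, b, b), s(b))) = 1 + max(2, 1, 1) = 3
depth(s(t(t(s(b), s(b), b), t(b, b, b), s(b)))) = 1 + depth(t(t(s(b), s(b), b), t(b, b, b), s(b))) = 1 + 3 = 4
depth(s(s(t(t(s(b), s(b), b), t(b, b, b), s(b))))) = 1 + depth(s(t(t(s(b), s(b), b), t(b, b, b), s(b)))) = 1 + 4 = 5
depth(s(s(s(t(t(s(b), s(b), b), t(b, b, b), s(b)))))) = 1 + depth(s(s(t(t(s(b), s(b), b), t(b, b, b), s(b))))) = 1 + 5 = 6
depth(s(s(s(s(t(t(s(b), s(b), b), t(b, b, b), s(b))))))) = 1 + depth(s(s(s(t(t(s(b), s(b), b), t(b, b, b), s(b)))))) = 1 + 6 = 7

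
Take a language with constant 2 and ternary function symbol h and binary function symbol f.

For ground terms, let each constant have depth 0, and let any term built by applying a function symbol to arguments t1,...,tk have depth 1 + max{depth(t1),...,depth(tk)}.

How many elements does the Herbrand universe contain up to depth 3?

Count level by level. With function symbols h/3, f/2, the terms of depth ≤ k are the 1 constant together with each function applied to depth-≤(k−1) tuples, so N_k = 1 + N_{k-1}^3 + N_{k-1}^2.
N_0 = 1
N_1 = 1 + 1^3 + 1^2 = 3
N_2 = 1 + 3^3 + 3^2 = 37
N_3 = 1 + 37^3 + 37^2 = 52023

52023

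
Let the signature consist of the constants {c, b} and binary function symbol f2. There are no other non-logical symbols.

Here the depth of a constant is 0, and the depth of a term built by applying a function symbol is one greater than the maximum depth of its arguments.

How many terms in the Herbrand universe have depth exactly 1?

Let N_k count ground terms of depth at most k. Each non-constant term of depth ≤ k is some function symbol applied to depth-≤(k−1) arguments, giving N_k = 2 + N_{k-1}^2.
N_0 = 2
N_1 = 2 + 2^2 = 6
Terms of depth exactly 1: N_1 − N_0 = 6 − 2 = 4.

4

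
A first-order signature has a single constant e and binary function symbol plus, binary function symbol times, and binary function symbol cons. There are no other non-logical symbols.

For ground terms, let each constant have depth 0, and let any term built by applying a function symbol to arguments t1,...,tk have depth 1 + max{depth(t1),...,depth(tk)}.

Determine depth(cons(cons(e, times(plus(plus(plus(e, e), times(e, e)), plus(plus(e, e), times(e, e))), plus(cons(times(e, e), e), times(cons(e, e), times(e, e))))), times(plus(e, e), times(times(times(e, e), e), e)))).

depth(plus(e, e)) = 1 + max(0, 0) = 1
depth(times(e, e)) = 1 + max(0, 0) = 1
depth(plus(plus(e, e), times(e, e))) = 1 + max(1, 1) = 2
depth(plus(plus(plus(e, e), times(e, e)), plus(plus(e, e), times(e, e)))) = 1 + max(2, 2) = 3
depth(cons(times(e, e), e)) = 1 + max(1, 0) = 2
depth(cons(e, e)) = 1 + max(0, 0) = 1
depth(times(cons(e, e), times(e, e))) = 1 + max(1, 1) = 2
depth(plus(cons(times(e, e), e), times(cons(e, e), times(e, e)))) = 1 + max(2, 2) = 3
depth(times(plus(plus(plus(e, e), times(e, e)), plus(plus(e, e), times(e, e))), plus(cons(times(e, e), e), times(cons(e, e), times(e, e))))) = 1 + max(3, 3) = 4
depth(cons(e, times(plus(plus(plus(e, e), times(e, e)), plus(plus(e, e), times(e, e))), plus(cons(times(e, e), e), times(cons(e, e), times(e, e)))))) = 1 + max(0, 4) = 5
depth(times(times(e, e), e)) = 1 + max(1, 0) = 2
depth(times(times(times(e, e), e), e)) = 1 + max(2, 0) = 3
depth(times(plus(e, e), times(times(times(e, e), e), e))) = 1 + max(1, 3) = 4
depth(cons(cons(e, times(plus(plus(plus(e, e), times(e, e)), plus(plus(e, e), times(e, e))), plus(cons(times(e, e), e), times(cons(e, e), times(e, e))))), times(plus(e, e), times(times(times(e, e), e), e)))) = 1 + max(5, 4) = 6

6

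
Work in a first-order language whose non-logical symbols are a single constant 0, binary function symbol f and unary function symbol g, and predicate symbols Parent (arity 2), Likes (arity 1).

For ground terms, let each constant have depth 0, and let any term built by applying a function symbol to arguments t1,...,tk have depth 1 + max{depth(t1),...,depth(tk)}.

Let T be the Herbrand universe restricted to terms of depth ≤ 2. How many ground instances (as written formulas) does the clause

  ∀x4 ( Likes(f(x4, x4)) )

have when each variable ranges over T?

13

Ground terms of depth ≤ 2:
  Let N_k = |{terms of depth ≤ k}|. Then N_0 = 1 and N_k = 1 + N_{k-1}^2 + N_{k-1} for k ≥ 1 (one summand per function symbol, arity giving the exponent).
  N_0 = 1
  N_1 = 1 + 1^2 + 1 = 3
  N_2 = 1 + 3^2 + 3 = 13
So there are 13 ground terms available for substitution.
There is 1 variable to instantiate (x4),  occurring in at least one literal, so different choices give different ground instances.
Number of ground instances = 13.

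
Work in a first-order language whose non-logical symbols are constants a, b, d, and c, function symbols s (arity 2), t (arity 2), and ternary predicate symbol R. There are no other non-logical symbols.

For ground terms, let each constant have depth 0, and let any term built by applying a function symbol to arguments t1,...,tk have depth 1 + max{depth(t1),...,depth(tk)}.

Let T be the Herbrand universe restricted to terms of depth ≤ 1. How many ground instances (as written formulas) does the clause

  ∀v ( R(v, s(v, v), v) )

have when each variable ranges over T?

36

Ground terms of depth ≤ 1:
  Count level by level. With function symbols s/2, t/2, the terms of depth ≤ k are the 4 constants together with each function applied to depth-≤(k−1) tuples, so N_k = 4 + N_{k-1}^2 + N_{k-1}^2.
  N_0 = 4
  N_1 = 4 + 4^2 + 4^2 = 36
So there are 36 ground terms available for substitution.
The clause has 1 distinct variable (v), which appears in the body. In the free term algebra distinct substitutions yield syntactically distinct ground instances.
Number of ground instances = 36.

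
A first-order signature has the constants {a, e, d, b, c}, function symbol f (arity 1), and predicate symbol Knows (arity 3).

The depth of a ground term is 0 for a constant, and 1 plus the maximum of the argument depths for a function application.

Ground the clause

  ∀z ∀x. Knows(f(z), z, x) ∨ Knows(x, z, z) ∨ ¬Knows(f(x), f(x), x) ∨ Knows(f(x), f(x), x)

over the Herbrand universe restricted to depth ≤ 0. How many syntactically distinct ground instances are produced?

Ground terms of depth ≤ 0:
  Count level by level. With function symbols f/1, the terms of depth ≤ k are the 5 constants together with each function applied to depth-≤(k−1) tuples, so N_k = 5 + N_{k-1}.
  N_0 = 5
  Explicitly: a, e, d, b, c.
So there are 5 ground terms available for substitution.
There are 2 variables to instantiate (z, x), each occurring in at least one literal, so different choices give different ground instances.
Number of ground instances = 5^2 = 25.

25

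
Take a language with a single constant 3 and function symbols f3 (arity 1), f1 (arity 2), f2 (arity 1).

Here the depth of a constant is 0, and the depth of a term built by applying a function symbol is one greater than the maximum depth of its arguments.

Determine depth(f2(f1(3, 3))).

2

depth(f1(3, 3)) = 1 + max(0, 0) = 1
depth(f2(f1(3, 3))) = 1 + depth(f1(3, 3)) = 1 + 1 = 2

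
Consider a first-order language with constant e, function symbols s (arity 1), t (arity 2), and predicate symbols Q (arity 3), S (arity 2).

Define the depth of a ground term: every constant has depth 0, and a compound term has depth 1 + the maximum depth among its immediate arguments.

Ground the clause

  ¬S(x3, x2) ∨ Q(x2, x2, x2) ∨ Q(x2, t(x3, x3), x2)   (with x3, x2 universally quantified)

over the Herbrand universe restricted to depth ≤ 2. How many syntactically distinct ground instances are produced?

169

Ground terms of depth ≤ 2:
  Let N_k = |{terms of depth ≤ k}|. Then N_0 = 1 and N_k = 1 + N_{k-1} + N_{k-1}^2 for k ≥ 1 (one summand per function symbol, arity giving the exponent).
  N_0 = 1
  N_1 = 1 + 1 + 1^2 = 3
  N_2 = 1 + 3 + 3^2 = 13
So there are 13 ground terms available for substitution.
There are 2 variables to instantiate (x3, x2), each occurring in at least one literal, so different choices give different ground instances.
Number of ground instances = 13^2 = 169.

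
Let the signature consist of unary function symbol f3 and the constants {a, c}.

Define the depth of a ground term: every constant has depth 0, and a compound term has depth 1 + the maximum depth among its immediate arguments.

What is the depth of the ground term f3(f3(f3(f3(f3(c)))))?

5

depth(f3(c)) = 1 + depth(c) = 1 + 0 = 1
depth(f3(f3(c))) = 1 + depth(f3(c)) = 1 + 1 = 2
depth(f3(f3(f3(c)))) = 1 + depth(f3(f3(c))) = 1 + 2 = 3
depth(f3(f3(f3(f3(c))))) = 1 + depth(f3(f3(f3(c)))) = 1 + 3 = 4
depth(f3(f3(f3(f3(f3(c)))))) = 1 + depth(f3(f3(f3(f3(c))))) = 1 + 4 = 5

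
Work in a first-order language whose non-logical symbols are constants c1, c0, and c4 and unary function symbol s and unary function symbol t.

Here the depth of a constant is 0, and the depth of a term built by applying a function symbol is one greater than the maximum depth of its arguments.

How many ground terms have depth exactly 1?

Count level by level. With function symbols s/1, t/1, the terms of depth ≤ k are the 3 constants together with each function applied to depth-≤(k−1) tuples, so N_k = 3 + N_{k-1} + N_{k-1}.
N_0 = 3
N_1 = 3 + 3 + 3 = 9
Terms of depth exactly 1: N_1 − N_0 = 9 − 3 = 6.

6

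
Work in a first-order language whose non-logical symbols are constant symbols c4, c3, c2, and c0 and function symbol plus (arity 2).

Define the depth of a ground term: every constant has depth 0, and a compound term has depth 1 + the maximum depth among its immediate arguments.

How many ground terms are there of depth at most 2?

404

Count level by level. With function symbols plus/2, the terms of depth ≤ k are the 4 constants together with each function applied to depth-≤(k−1) tuples, so N_k = 4 + N_{k-1}^2.
N_0 = 4
N_1 = 4 + 4^2 = 20
N_2 = 4 + 20^2 = 404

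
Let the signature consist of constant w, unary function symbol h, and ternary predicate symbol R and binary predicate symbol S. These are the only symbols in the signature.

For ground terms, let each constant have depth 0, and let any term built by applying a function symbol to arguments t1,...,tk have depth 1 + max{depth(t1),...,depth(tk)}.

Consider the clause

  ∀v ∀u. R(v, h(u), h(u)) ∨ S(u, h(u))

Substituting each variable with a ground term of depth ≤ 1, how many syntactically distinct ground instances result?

4

Ground terms of depth ≤ 1:
  Count level by level. With function symbols h/1, the terms of depth ≤ k are the 1 constant together with each function applied to depth-≤(k−1) tuples, so N_k = 1 + N_{k-1}.
  N_0 = 1
  N_1 = 1 + 1 = 2
So there are 2 ground terms available for substitution.
The clause has 2 distinct variables (v, u), each appearing in the body. In the free term algebra distinct substitutions yield syntactically distinct ground instances.
Number of ground instances = 2^2 = 4.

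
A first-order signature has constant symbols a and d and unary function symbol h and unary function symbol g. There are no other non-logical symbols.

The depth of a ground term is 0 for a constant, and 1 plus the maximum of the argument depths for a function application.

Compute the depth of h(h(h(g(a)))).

4

depth(g(a)) = 1 + depth(a) = 1 + 0 = 1
depth(h(g(a))) = 1 + depth(g(a)) = 1 + 1 = 2
depth(h(h(g(a)))) = 1 + depth(h(g(a))) = 1 + 2 = 3
depth(h(h(h(g(a))))) = 1 + depth(h(h(g(a)))) = 1 + 3 = 4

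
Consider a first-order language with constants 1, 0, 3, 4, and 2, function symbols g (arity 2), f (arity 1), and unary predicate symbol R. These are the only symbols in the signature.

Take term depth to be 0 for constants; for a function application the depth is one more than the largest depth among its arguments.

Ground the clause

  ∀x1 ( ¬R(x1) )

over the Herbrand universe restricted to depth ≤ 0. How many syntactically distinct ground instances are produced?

5

Ground terms of depth ≤ 0:
  If N_k denotes the number of depth-≤k ground terms, the 5 constants give N_0 = 5, and each function symbol of arity r contributes N_{k-1}^r new terms at level k: N_k = 5 + N_{k-1}^2 + N_{k-1}.
  N_0 = 5
So there are 5 ground terms available for substitution.
The body mentions the single quantified variable x1; since ground terms form a free algebra, no two substitutions collapse to the same formula.
Number of ground instances = 5.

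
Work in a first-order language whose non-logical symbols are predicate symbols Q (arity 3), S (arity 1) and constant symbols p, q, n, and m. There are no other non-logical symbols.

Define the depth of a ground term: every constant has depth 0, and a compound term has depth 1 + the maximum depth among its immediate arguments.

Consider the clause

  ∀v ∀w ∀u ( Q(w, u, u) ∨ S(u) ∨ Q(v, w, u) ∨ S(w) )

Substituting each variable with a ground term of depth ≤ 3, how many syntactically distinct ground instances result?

64

Ground terms of depth ≤ 3:
  With no function symbols every ground term is a constant, so there are exactly 4 ground terms at every depth bound.
  N_0 = 4
  N_1 = 4
  N_2 = 4
  N_3 = 4
So there are 4 ground terms available for substitution.
The clause has 3 distinct variables (v, w, u), each appearing in the body. In the free term algebra distinct substitutions yield syntactically distinct ground instances.
Number of ground instances = 4^3 = 64.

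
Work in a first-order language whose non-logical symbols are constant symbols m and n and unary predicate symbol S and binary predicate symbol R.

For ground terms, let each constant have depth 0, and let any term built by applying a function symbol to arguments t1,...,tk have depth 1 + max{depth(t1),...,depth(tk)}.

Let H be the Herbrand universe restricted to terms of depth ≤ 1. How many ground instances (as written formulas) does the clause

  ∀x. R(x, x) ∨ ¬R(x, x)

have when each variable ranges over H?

2

Ground terms of depth ≤ 1:
  With no function symbols every ground term is a constant, so there are exactly 2 ground terms at every depth bound.
  N_0 = 2
  N_1 = 2
So there are 2 ground terms available for substitution.
The clause has 1 distinct variable (x), which appears in the body. In the free term algebra distinct substitutions yield syntactically distinct ground instances.
Number of ground instances = 2.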